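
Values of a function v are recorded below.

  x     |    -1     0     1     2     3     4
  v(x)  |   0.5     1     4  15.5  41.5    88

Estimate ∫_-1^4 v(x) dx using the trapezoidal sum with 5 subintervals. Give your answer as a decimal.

106.25

Δx = 1.
T_5 = (1/2)·[0.5 + 2·1 + 2·4 + 2·15.5 + 2·41.5 + 88] = 106.25.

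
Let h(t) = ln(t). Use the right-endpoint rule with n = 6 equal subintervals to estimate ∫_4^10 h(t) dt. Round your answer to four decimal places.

Δt = (10 − 4)/6 = 1.
Right endpoints: 5, 6, 7, 8, 9, 10.
h(5) ≈ 1.6094, h(6) ≈ 1.7918, h(7) ≈ 1.9459, h(8) ≈ 2.0794, h(9) ≈ 2.1972, h(10) ≈ 2.3026.
Sum = Δt · [h(5) + h(6) + h(7) + ...].
Sum ≈ 11.9264.

11.9264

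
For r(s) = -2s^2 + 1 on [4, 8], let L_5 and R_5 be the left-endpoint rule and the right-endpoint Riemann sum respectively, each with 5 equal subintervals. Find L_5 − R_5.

L_5 = -257.12.
R_5 = -333.92.
L_5 − R_5 = 76.8.

76.8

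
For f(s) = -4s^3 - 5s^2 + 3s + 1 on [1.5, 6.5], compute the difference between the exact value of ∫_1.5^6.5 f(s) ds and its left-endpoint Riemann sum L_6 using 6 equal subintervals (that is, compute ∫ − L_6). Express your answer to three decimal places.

Exact integral: ∫_1.5^6.5 f(s) ds ≈ -2167.08333.
L_6 ≈ -1668.58796.
Error ≈ -2167.08333 − (-1668.58796) ≈ -498.495.

-498.495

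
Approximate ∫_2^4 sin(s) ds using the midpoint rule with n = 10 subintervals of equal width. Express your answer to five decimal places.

0.23789

Δs = (4 − 2)/10 = 0.2.
Midpoints: 2.1, 2.3, 2.5, 2.7, 2.9, 3.1, 3.3, 3.5, 3.7, 3.9.
f(2.1) ≈ 0.86321, f(2.3) ≈ 0.74571, f(2.5) ≈ 0.59847, f(2.7) ≈ 0.42738, f(2.9) ≈ 0.23925, f(3.1) ≈ 0.04158, f(3.3) ≈ -0.15775, f(3.5) ≈ -0.35078, f(3.7) ≈ -0.52984, f(3.9) ≈ -0.68777.
Sum = Δs · [f(2.1) + f(2.3) + f(2.5) + ...].
Sum ≈ 0.23789.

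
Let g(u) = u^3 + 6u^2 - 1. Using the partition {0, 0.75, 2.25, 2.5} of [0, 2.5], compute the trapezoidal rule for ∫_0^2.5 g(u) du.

Subinterval widths: 0.75, 1.5, 0.25.
g(0) = -1, g(0.75) = 2.796875, g(2.25) = 40.765625, g(2.5) = 52.125.
On each subinterval the trapezoid contributes (Δu_i/2)·[g(u_{i-1}) + g(u_i)].
Sum = 44.95703125.

44.95703125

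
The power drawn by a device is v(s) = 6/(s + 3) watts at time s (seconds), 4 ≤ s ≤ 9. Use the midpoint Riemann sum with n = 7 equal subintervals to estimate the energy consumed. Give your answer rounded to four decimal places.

3.2323

Δs = (9 − 4)/7 = 5/7.
Midpoints: 61/14, 71/14, 81/14, 6.5, 101/14, 111/14, 121/14.
v(61/14) = 84/103, v(71/14) = 84/113, v(81/14) = 28/41, v(6.5) = 12/19, v(101/14) = 84/143, v(111/14) = 28/51, v(121/14) = 84/163.
Sum = Δs · [v(61/14) + v(71/14) + v(81/14) + ...].
Sum ≈ 3.2323.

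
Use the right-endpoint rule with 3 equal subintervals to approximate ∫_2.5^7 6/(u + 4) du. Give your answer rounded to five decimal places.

2.89055

Δu = (7 − 2.5)/3 = 1.5.
Right endpoints: 4, 5.5, 7.
f(4) = 0.75, f(5.5) = 12/19, f(7) = 6/11.
Sum = Δu · [f(4) + f(5.5) + f(7)].
Sum ≈ 2.89055.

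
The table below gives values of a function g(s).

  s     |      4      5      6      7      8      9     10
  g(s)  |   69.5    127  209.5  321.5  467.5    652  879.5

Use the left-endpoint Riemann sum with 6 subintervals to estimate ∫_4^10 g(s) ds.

Δs = 1.
Sum = 1·[69.5 + 127 + 209.5 + 321.5 + 467.5 + 652] = 1847.

1847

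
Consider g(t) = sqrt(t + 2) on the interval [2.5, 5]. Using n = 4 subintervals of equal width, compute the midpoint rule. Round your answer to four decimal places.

5.9836

Δt = (5 − 2.5)/4 = 0.625.
Midpoints: 2.8125, 3.4375, 4.0625, 4.6875.
g(2.8125) ≈ 2.1937, g(3.4375) ≈ 2.3318, g(4.0625) ≈ 2.4622, g(4.6875) ≈ 2.5860.
Sum = Δt · [g(2.8125) + g(3.4375) + g(4.0625) + g(4.6875)].
Sum ≈ 5.9836.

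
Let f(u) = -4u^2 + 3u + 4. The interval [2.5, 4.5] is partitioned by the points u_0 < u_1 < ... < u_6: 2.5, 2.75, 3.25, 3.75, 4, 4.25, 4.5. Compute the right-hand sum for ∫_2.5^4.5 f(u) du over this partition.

Subinterval widths: 0.25, 0.5, 0.5, 0.25, 0.25, 0.25.
Right endpoints: 2.75, 3.25, 3.75, 4, 4.25, 4.5.
f(2.75) = -18, f(3.25) = -28.5, f(3.75) = -41, f(4) = -48, f(4.25) = -55.5, f(4.5) = -63.5.
Sum = Σ Δu_i · f(u_i).
Sum = -81.

-81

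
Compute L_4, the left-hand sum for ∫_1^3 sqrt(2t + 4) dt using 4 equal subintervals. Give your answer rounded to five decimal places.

Δt = (3 − 1)/4 = 0.5.
Left endpoints: 1, 1.5, 2, 2.5.
f(1) ≈ 2.44949, f(1.5) ≈ 2.64575, f(2) ≈ 2.82843, f(2.5) ≈ 3.00000.
Sum = Δt · [f(1) + f(1.5) + f(2) + f(2.5)].
Sum ≈ 5.46183.

5.46183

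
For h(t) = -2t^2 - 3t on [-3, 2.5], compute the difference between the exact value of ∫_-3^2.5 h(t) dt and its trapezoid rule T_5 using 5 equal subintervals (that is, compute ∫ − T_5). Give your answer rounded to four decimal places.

Exact integral: ∫_-3^2.5 h(t) dt ≈ -24.291667.
T_5 = -26.51.
Error ≈ -24.291667 − (-26.51) ≈ 2.2183.

2.2183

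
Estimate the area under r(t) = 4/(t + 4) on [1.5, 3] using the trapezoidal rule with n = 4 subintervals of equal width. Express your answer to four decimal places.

Δt = (3 − 1.5)/4 = 0.375.
r(1.5) = 8/11, r(1.875) = 32/47, r(2.25) = 0.64, r(2.625) = 32/53, r(3) = 4/7.
T_4 = (Δt/2)·[r(t_0) + 2r(t_1) + 2r(t_2) + 2r(t_3) + r(t_4)].
Sum ≈ 0.9652.

0.9652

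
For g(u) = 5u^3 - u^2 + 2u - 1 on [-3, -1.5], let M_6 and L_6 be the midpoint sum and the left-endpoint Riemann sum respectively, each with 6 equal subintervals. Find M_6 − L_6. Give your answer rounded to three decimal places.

16.799

M_6 ≈ -110.77539.
L_6 = -127.57421875.
M_6 − L_6 ≈ 16.799.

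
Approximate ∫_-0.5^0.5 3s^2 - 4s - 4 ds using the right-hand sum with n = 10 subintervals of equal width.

Δs = (0.5 − (-0.5))/10 = 0.1.
Right endpoints: -0.4, -0.3, -0.2, -0.1, 0, 0.1, 0.2, 0.3, 0.4, 0.5.
f(-0.4) = -1.92, f(-0.3) = -2.53, f(-0.2) = -3.08, f(-0.1) = -3.57, f(0) = -4, f(0.1) = -4.37, f(0.2) = -4.68, f(0.3) = -4.93, f(0.4) = -5.12, f(0.5) = -5.25.
Sum = Δs · [f(-0.4) + f(-0.3) + f(-0.2) + ...].
Sum = -3.945.

-3.945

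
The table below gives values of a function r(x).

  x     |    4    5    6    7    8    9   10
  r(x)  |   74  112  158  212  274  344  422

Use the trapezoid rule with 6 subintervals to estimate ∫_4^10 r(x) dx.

Δx = 1.
T_6 = (1/2)·[74 + 2·112 + 2·158 + 2·212 + 2·274 + 2·344 + 422] = 1348.

1348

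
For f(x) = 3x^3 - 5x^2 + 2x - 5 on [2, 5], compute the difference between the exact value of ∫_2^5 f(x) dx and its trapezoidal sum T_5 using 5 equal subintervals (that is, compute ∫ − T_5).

-4.77

Exact integral: ∫_2^5 f(x) dx = 267.75.
T_5 = 272.52.
Error = 267.75 − 272.52 = -4.77.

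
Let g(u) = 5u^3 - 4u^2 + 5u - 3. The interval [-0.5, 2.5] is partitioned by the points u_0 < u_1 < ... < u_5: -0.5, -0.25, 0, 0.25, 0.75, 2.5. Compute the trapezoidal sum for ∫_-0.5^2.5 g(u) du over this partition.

51.9765625

Subinterval widths: 0.25, 0.25, 0.25, 0.5, 1.75.
g(-0.5) = -7.125, g(-0.25) = -4.578125, g(0) = -3, g(0.25) = -1.921875, g(0.75) = 0.609375, g(2.5) = 62.625.
On each subinterval the trapezoid contributes (Δu_i/2)·[g(u_{i-1}) + g(u_i)].
Sum = 51.9765625.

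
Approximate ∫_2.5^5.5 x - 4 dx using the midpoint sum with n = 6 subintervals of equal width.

Δx = (5.5 − 2.5)/6 = 0.5.
Midpoints: 2.75, 3.25, 3.75, 4.25, 4.75, 5.25.
f(2.75) = -1.25, f(3.25) = -0.75, f(3.75) = -0.25, f(4.25) = 0.25, f(4.75) = 0.75, f(5.25) = 1.25.
Sum = Δx · [f(2.75) + f(3.25) + f(3.75) + ...].
Sum = 0.

0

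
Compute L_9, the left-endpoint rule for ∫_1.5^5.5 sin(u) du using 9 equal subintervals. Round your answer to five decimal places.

-0.24894

Δu = (5.5 − 1.5)/9 = 4/9.
Left endpoints: 1.5, 35/18, 43/18, 17/6, 59/18, 67/18, 25/6, 83/18, 91/18.
f(1.5) ≈ 0.99749, f(35/18) ≈ 0.93100, f(43/18) ≈ 0.68361, f(17/6) ≈ 0.30340, f(59/18) ≈ -0.13576, f(67/18) ≈ -0.54855, f(25/6) ≈ -0.85475, f(83/18) ≈ -0.99488, f(91/18) ≈ -0.94169.
Sum = Δu · [f(1.5) + f(35/18) + f(43/18) + ...].
Sum ≈ -0.24894.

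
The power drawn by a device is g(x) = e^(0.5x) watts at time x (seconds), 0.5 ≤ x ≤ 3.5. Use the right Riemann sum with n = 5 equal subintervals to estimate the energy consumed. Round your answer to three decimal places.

Δx = (3.5 − 0.5)/5 = 0.6.
Right endpoints: 1.1, 1.7, 2.3, 2.9, 3.5.
g(1.1) ≈ 1.733, g(1.7) ≈ 2.340, g(2.3) ≈ 3.158, g(2.9) ≈ 4.263, g(3.5) ≈ 5.755.
Sum = Δx · [g(1.1) + g(1.7) + g(2.3) + g(2.9) + g(3.5)].
Sum ≈ 10.349.

10.349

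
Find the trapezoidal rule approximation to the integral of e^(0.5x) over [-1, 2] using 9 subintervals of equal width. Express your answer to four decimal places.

4.2333

Δx = (2 − (-1))/9 = 1/3.
f(-1) ≈ 0.6065, f(-2/3) ≈ 0.7165, f(-1/3) ≈ 0.8465, f(0) ≈ 1.0000, f(1/3) ≈ 1.1814, f(2/3) ≈ 1.3956, f(1) ≈ 1.6487, f(4/3) ≈ 1.9477, f(5/3) ≈ 2.3010, f(2) ≈ 2.7183.
T_9 = (Δx/2)·[f(x_0) + 2f(x_1) + ... + 2f(x_{8}) + f(x_9)].
Sum ≈ 4.2333.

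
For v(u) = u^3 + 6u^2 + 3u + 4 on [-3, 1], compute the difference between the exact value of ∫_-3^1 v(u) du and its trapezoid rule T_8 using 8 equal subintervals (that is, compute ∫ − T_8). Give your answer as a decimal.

Exact integral: ∫_-3^1 v(u) du = 40.
T_8 = 40.5.
Error = 40 − 40.5 = -0.5.

-0.5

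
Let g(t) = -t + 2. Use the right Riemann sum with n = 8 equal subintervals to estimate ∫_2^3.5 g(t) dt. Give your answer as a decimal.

Δt = (3.5 − 2)/8 = 0.1875.
Right endpoints: 2.1875, 2.375, 2.5625, 2.75, 2.9375, 3.125, 3.3125, 3.5.
g(2.1875) = -0.1875, g(2.375) = -0.375, g(2.5625) = -0.5625, g(2.75) = -0.75, g(2.9375) = -0.9375, g(3.125) = -1.125, g(3.3125) = -1.3125, g(3.5) = -1.5.
Sum = Δt · [g(2.1875) + g(2.375) + g(2.5625) + ...].
Sum = -1.265625.

-1.265625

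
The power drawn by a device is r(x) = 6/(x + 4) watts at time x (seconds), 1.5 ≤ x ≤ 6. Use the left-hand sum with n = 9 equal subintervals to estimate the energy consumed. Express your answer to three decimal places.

3.713

Δx = (6 − 1.5)/9 = 0.5.
Left endpoints: 1.5, 2, 2.5, 3, 3.5, 4, 4.5, 5, 5.5.
r(1.5) = 12/11, r(2) = 1, r(2.5) = 12/13, r(3) = 6/7, r(3.5) = 0.8, r(4) = 0.75, r(4.5) = 12/17, r(5) = 2/3, r(5.5) = 12/19.
Sum = Δx · [r(1.5) + r(2) + r(2.5) + ...].
Sum ≈ 3.713.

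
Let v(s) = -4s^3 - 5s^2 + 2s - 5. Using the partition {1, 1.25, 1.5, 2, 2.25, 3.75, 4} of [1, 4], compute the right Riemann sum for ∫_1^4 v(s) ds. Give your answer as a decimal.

-556.9375

Subinterval widths: 0.25, 0.25, 0.5, 0.25, 1.5, 0.25.
Right endpoints: 1.25, 1.5, 2, 2.25, 3.75, 4.
v(1.25) = -18.125, v(1.5) = -26.75, v(2) = -53, v(2.25) = -71.375, v(3.75) = -278.75, v(4) = -333.
Sum = Σ Δs_i · v(s_i).
Sum = -556.9375.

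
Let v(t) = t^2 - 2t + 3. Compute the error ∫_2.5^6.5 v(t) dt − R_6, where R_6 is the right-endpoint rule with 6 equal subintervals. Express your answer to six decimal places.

Exact integral: ∫_2.5^6.5 v(t) dt ≈ 62.33333333.
R_6 ≈ 71.96296296.
Error ≈ 62.33333333 − 71.96296296 ≈ -9.629630.

-9.629630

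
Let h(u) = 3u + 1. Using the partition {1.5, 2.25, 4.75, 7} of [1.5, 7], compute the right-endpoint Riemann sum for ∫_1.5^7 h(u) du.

93.4375

Subinterval widths: 0.75, 2.5, 2.25.
Right endpoints: 2.25, 4.75, 7.
h(2.25) = 7.75, h(4.75) = 15.25, h(7) = 22.
Sum = Σ Δu_i · h(u_i).
Sum = 93.4375.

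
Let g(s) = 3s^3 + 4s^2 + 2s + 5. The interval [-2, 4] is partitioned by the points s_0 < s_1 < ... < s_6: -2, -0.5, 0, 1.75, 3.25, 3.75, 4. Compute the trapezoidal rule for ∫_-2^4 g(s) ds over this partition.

Subinterval widths: 1.5, 0.5, 1.75, 1.5, 0.5, 0.25.
g(-2) = -7, g(-0.5) = 4.625, g(0) = 5, g(1.75) = 36.828125, g(3.25) = 156.734375, g(3.75) = 226.953125, g(4) = 269.
On each subinterval the trapezoid contributes (Δs_i/2)·[g(s_{i-1}) + g(s_i)].
Sum = 340.3125.

340.3125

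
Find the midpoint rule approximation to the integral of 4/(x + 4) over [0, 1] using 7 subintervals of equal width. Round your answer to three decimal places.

Δx = (1 − 0)/7 = 1/7.
Midpoints: 1/14, 3/14, 5/14, 0.5, 9/14, 11/14, 13/14.
f(1/14) = 56/57, f(3/14) = 56/59, f(5/14) = 56/61, f(0.5) = 8/9, f(9/14) = 56/65, f(11/14) = 56/67, f(13/14) = 56/69.
Sum = Δx · [f(1/14) + f(3/14) + f(5/14) + ...].
Sum ≈ 0.892.

0.892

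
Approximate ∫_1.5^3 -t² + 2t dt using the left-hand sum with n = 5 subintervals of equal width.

Δt = (3 − 1.5)/5 = 0.3.
Left endpoints: 1.5, 1.8, 2.1, 2.4, 2.7.
f(1.5) = 0.75, f(1.8) = 0.36, f(2.1) = -0.21, f(2.4) = -0.96, f(2.7) = -1.89.
Sum = Δt · [f(1.5) + f(1.8) + f(2.1) + f(2.4) + f(2.7)].
Sum = -0.585.

-0.585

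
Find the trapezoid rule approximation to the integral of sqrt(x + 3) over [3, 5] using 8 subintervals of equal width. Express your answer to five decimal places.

5.28684

Δx = (5 − 3)/8 = 0.25.
f(3) ≈ 2.44949, f(3.25) ≈ 2.50000, f(3.5) ≈ 2.54951, f(3.75) ≈ 2.59808, f(4) ≈ 2.64575, f(4.25) ≈ 2.69258, f(4.5) ≈ 2.73861, f(4.75) ≈ 2.78388, f(5) ≈ 2.82843.
T_8 = (Δx/2)·[f(x_0) + 2f(x_1) + ... + 2f(x_{7}) + f(x_8)].
Sum ≈ 5.28684.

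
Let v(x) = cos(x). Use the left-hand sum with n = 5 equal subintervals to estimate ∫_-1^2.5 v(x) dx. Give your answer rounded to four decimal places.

1.8502

Δx = (2.5 − (-1))/5 = 0.7.
Left endpoints: -1, -0.3, 0.4, 1.1, 1.8.
v(-1) ≈ 0.5403, v(-0.3) ≈ 0.9553, v(0.4) ≈ 0.9211, v(1.1) ≈ 0.4536, v(1.8) ≈ -0.2272.
Sum = Δx · [v(-1) + v(-0.3) + v(0.4) + v(1.1) + v(1.8)].
Sum ≈ 1.8502.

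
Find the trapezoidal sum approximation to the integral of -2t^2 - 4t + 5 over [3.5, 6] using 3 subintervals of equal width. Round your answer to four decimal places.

-150.9954

Δt = (6 − 3.5)/3 = 5/6.
f(3.5) = -33.5, f(13/3) = -449/9, f(31/6) = -1243/18, f(6) = -91.
T_3 = (Δt/2)·[f(t_0) + 2f(t_1) + 2f(t_2) + f(t_3)].
Sum ≈ -150.9954.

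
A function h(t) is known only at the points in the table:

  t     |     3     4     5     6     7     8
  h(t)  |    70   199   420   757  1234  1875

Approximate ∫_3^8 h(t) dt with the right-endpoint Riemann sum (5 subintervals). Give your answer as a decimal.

Δt = 1.
Sum = 1·[199 + 420 + 757 + 1234 + 1875] = 4485.

4485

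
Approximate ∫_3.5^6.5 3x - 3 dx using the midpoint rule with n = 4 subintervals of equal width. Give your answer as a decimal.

36

Δx = (6.5 − 3.5)/4 = 0.75.
Midpoints: 3.875, 4.625, 5.375, 6.125.
f(3.875) = 8.625, f(4.625) = 10.875, f(5.375) = 13.125, f(6.125) = 15.375.
Sum = Δx · [f(3.875) + f(4.625) + f(5.375) + f(6.125)].
Sum = 36.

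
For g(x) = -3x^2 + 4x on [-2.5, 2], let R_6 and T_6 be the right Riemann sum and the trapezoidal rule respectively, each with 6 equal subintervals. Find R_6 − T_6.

9.28125

R_6 = -20.109375.
T_6 = -29.390625.
R_6 − T_6 = 9.28125.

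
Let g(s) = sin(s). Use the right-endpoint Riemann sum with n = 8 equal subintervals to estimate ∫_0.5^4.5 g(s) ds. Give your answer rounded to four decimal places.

Δs = (4.5 − 0.5)/8 = 0.5.
Right endpoints: 1, 1.5, 2, 2.5, 3, 3.5, 4, 4.5.
g(1) ≈ 0.8415, g(1.5) ≈ 0.9975, g(2) ≈ 0.9093, g(2.5) ≈ 0.5985, g(3) ≈ 0.1411, g(3.5) ≈ -0.3508, g(4) ≈ -0.7568, g(4.5) ≈ -0.9775.
Sum = Δs · [g(1) + g(1.5) + g(2) + ...].
Sum ≈ 0.7014.

0.7014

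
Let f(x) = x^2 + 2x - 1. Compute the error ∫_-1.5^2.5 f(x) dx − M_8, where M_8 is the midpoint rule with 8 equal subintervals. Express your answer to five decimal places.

Exact integral: ∫_-1.5^2.5 f(x) dx ≈ 6.3333333.
M_8 = 6.25.
Error ≈ 6.3333333 − 6.25 ≈ 0.08333.

0.08333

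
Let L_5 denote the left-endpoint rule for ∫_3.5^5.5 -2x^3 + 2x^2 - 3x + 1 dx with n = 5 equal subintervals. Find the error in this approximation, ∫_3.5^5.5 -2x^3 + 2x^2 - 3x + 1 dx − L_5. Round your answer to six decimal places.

-42.066667

Exact integral: ∫_3.5^5.5 f(x) dx ≈ -325.16666667.
L_5 = -283.1.
Error ≈ -325.16666667 − (-283.1) ≈ -42.066667.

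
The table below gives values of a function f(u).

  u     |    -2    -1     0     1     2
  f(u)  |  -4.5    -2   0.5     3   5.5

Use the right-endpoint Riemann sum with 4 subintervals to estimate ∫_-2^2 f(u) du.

7

Δu = 1.
Sum = 1·[(-2) + 0.5 + 3 + 5.5] = 7.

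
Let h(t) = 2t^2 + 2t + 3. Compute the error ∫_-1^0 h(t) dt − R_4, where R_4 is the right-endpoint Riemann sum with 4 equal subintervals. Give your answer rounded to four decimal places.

-0.0208

Exact integral: ∫_-1^0 h(t) dt ≈ 2.666667.
R_4 = 2.6875.
Error ≈ 2.666667 − 2.6875 ≈ -0.0208.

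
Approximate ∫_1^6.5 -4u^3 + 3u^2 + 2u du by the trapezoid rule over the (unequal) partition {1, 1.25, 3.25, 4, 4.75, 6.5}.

Subinterval widths: 0.25, 2, 0.75, 0.75, 1.75.
f(1) = 1, f(1.25) = -0.625, f(3.25) = -99.125, f(4) = -200, f(4.75) = -351.5, f(6.5) = -958.75.
On each subinterval the trapezoid contributes (Δu_i/2)·[f(u_{i-1}) + f(u_i)].
Sum = -1565.15625.

-1565.15625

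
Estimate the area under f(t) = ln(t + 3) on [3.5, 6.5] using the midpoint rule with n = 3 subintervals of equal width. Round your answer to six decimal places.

6.222576

Δt = (6.5 − 3.5)/3 = 1.
Midpoints: 4, 5, 6.
f(4) ≈ 1.945910, f(5) ≈ 2.079442, f(6) ≈ 2.197225.
Sum = Δt · [f(4) + f(5) + f(6)].
Sum ≈ 6.222576.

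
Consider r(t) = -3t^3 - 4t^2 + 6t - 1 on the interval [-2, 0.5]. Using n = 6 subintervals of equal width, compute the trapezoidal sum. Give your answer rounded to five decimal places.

-12.43128

Δt = (0.5 − (-2))/6 = 5/12.
r(-2) = -5, r(-19/12) = -1655/192, r(-7/6) = -625/72, r(-0.75) = -6.484375, r(-1/3) = -10/3, r(1/12) = -305/576, r(0.5) = 0.625.
T_6 = (Δt/2)·[r(t_0) + 2r(t_1) + ... + 2r(t_{5}) + r(t_6)].
Sum ≈ -12.43128.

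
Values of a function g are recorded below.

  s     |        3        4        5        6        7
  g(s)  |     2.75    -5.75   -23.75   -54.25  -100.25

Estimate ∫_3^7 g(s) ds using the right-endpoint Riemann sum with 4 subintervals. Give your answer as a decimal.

Δs = 1.
Sum = 1·[(-5.75) + (-23.75) + (-54.25) + (-100.25)] = -184.

-184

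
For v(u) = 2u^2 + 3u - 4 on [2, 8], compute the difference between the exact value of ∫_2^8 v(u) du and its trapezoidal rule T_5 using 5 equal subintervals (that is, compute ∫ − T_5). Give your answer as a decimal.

Exact integral: ∫_2^8 v(u) du = 402.
T_5 = 404.88.
Error = 402 − 404.88 = -2.88.

-2.88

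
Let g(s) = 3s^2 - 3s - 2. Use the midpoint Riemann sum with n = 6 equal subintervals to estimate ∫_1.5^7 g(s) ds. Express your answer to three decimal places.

Δs = (7 − 1.5)/6 = 11/12.
Midpoints: 47/24, 2.875, 91/24, 113/24, 5.625, 157/24.
g(47/24) = 697/192, g(2.875) = 14.171875, g(91/24) = 5713/192, g(113/24) = 9673/192, g(5.625) = 76.046875, g(157/24) = 20497/192.
Sum = Δs · [g(47/24) + g(2.875) + g(91/24) + ...].
Sum ≈ 257.345.

257.345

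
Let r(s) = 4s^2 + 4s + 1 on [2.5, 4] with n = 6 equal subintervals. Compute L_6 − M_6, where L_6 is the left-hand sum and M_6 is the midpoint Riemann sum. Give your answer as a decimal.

-5.53125

L_6 = 79.9375.
M_6 = 85.46875.
L_6 − M_6 = -5.53125.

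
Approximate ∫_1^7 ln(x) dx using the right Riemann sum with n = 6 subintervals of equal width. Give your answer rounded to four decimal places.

8.5252

Δx = (7 − 1)/6 = 1.
Right endpoints: 2, 3, 4, 5, 6, 7.
f(2) ≈ 0.6931, f(3) ≈ 1.0986, f(4) ≈ 1.3863, f(5) ≈ 1.6094, f(6) ≈ 1.7918, f(7) ≈ 1.9459.
Sum = Δx · [f(2) + f(3) + f(4) + ...].
Sum ≈ 8.5252.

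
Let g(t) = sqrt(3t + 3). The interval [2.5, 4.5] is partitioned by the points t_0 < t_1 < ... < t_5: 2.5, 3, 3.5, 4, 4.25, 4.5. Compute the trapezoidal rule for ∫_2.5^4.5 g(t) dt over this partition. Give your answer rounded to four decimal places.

7.3315

Subinterval widths: 0.5, 0.5, 0.5, 0.25, 0.25.
g(2.5) ≈ 3.2404, g(3) ≈ 3.4641, g(3.5) ≈ 3.6742, g(4) ≈ 3.8730, g(4.25) ≈ 3.9686, g(4.5) ≈ 4.0620.
On each subinterval the trapezoid contributes (Δt_i/2)·[g(t_{i-1}) + g(t_i)].
Sum ≈ 7.3315.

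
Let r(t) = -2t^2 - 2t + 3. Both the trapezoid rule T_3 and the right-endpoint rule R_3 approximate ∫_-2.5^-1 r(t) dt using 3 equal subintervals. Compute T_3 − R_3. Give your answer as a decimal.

-1.875

T_3 = -0.125.
R_3 = 1.75.
T_3 − R_3 = -1.875.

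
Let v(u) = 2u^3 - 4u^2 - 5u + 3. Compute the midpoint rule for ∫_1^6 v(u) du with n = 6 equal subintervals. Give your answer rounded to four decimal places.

283.4144

Δu = (6 − 1)/6 = 5/6.
Midpoints: 17/12, 2.25, 37/12, 47/12, 4.75, 67/12.
v(17/12) = -5551/864, v(2.25) = -5.71875, v(37/12) = 7069/864, v(47/12) = 36479/864, v(4.75) = 103.34375, v(67/12) = 171499/864.
Sum = Δu · [v(17/12) + v(2.25) + v(37/12) + ...].
Sum ≈ 283.4144.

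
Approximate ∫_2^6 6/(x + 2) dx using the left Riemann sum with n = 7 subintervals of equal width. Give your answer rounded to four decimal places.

4.3808

Δx = (6 − 2)/7 = 4/7.
Left endpoints: 2, 18/7, 22/7, 26/7, 30/7, 34/7, 38/7.
f(2) = 1.5, f(18/7) = 1.3125, f(22/7) = 7/6, f(26/7) = 1.05, f(30/7) = 21/22, f(34/7) = 0.875, f(38/7) = 21/26.
Sum = Δx · [f(2) + f(18/7) + f(22/7) + ...].
Sum ≈ 4.3808.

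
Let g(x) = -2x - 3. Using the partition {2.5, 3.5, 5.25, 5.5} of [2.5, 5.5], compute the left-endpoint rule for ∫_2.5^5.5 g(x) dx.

Subinterval widths: 1, 1.75, 0.25.
Left endpoints: 2.5, 3.5, 5.25.
g(2.5) = -8, g(3.5) = -10, g(5.25) = -13.5.
Sum = Σ Δx_i · g(x_i).
Sum = -28.875.

-28.875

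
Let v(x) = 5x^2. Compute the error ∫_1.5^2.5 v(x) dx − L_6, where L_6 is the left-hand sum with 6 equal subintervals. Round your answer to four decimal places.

1.6435

Exact integral: ∫_1.5^2.5 v(x) dx ≈ 20.416667.
L_6 ≈ 18.773148.
Error ≈ 20.416667 − 18.773148 ≈ 1.6435.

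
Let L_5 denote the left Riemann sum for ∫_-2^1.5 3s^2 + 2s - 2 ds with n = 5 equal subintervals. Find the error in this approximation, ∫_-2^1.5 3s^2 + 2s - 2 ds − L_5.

-0.245

Exact integral: ∫_-2^1.5 f(s) ds = 2.625.
L_5 = 2.87.
Error = 2.625 − 2.87 = -0.245.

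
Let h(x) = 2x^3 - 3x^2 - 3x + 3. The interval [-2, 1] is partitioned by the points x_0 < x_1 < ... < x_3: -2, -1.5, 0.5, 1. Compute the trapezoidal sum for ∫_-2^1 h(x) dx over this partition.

-11.25

Subinterval widths: 0.5, 2, 0.5.
h(-2) = -19, h(-1.5) = -6, h(0.5) = 1, h(1) = -1.
On each subinterval the trapezoid contributes (Δx_i/2)·[h(x_{i-1}) + h(x_i)].
Sum = -11.25.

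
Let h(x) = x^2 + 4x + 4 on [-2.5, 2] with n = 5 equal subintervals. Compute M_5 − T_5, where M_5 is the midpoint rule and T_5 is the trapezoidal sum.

-0.91125

M_5 = 21.07125.
T_5 = 21.9825.
M_5 − T_5 = -0.91125.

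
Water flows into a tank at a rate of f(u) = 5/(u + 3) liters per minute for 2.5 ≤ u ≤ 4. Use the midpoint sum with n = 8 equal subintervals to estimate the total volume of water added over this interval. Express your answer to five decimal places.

1.20572

Δu = (4 − 2.5)/8 = 0.1875.
Midpoints: 2.59375, 2.78125, 2.96875, 3.15625, 3.34375, 3.53125, 3.71875, 3.90625.
f(2.59375) = 160/179, f(2.78125) = 32/37, f(2.96875) = 160/191, f(3.15625) = 160/197, f(3.34375) = 160/203, f(3.53125) = 160/209, f(3.71875) = 32/43, f(3.90625) = 160/221.
Sum = Δu · [f(2.59375) + f(2.78125) + f(2.96875) + ...].
Sum ≈ 1.20572.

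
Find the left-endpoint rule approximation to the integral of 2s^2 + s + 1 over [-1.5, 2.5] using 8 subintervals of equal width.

16

Δs = (2.5 − (-1.5))/8 = 0.5.
Left endpoints: -1.5, -1, -0.5, 0, 0.5, 1, 1.5, 2.
f(-1.5) = 4, f(-1) = 2, f(-0.5) = 1, f(0) = 1, f(0.5) = 2, f(1) = 4, f(1.5) = 7, f(2) = 11.
Sum = Δs · [f(-1.5) + f(-1) + f(-0.5) + ...].
Sum = 16.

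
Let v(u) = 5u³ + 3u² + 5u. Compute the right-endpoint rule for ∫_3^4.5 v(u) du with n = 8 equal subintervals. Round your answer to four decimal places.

Δu = (4.5 − 3)/8 = 0.1875.
Right endpoints: 3.1875, 3.375, 3.5625, 3.75, 3.9375, 4.125, 4.3125, 4.5.
v(3.1875) = 853383/4096, v(3.375) = 124551/512, v(3.5625) = 1154877/4096, v(3.75) = 324.609375, v(3.9375) = 1521387/4096, v(4.125) = 216381/512, v(4.3125) = 1959393/4096, v(4.5) = 538.875.
Sum = Δu · [v(3.1875) + v(3.375) + v(3.5625) + ...].
Sum ≈ 538.0247.

538.0247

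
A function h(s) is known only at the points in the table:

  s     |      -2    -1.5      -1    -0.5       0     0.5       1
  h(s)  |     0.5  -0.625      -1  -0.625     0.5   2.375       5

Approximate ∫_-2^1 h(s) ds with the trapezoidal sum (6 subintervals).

1.6875

Δs = 0.5.
T_6 = (0.5/2)·[0.5 + 2·(-0.625) + 2·(-1) + 2·(-0.625) + 2·0.5 + 2·2.375 + 5] = 1.6875.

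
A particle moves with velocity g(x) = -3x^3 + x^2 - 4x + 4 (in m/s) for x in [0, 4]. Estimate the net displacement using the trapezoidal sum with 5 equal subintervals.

-193.92

Δx = (4 − 0)/5 = 0.8.
g(0) = 4, g(0.8) = -0.096, g(1.6) = -12.128, g(2.4) = -41.312, g(3.2) = -96.864, g(4) = -188.
T_5 = (Δx/2)·[g(x_0) + 2g(x_1) + ... + 2g(x_{4}) + g(x_5)].
Sum = -193.92.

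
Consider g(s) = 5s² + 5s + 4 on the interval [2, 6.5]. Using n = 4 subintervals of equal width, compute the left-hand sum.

Δs = (6.5 − 2)/4 = 1.125.
Left endpoints: 2, 3.125, 4.25, 5.375.
g(2) = 34, g(3.125) = 68.453125, g(4.25) = 115.5625, g(5.375) = 175.328125.
Sum = Δs · [g(2) + g(3.125) + g(4.25) + g(5.375)].
Sum = 442.51171875.

442.51171875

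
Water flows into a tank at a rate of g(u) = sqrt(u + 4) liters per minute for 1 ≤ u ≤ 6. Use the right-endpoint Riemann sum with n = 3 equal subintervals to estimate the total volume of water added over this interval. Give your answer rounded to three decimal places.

14.385

Δu = (6 − 1)/3 = 5/3.
Right endpoints: 8/3, 13/3, 6.
g(8/3) ≈ 2.582, g(13/3) ≈ 2.887, g(6) ≈ 3.162.
Sum = Δu · [g(8/3) + g(13/3) + g(6)].
Sum ≈ 14.385.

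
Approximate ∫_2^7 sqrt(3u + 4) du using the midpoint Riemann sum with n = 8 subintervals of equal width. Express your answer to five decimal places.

Δu = (7 − 2)/8 = 0.625.
Midpoints: 2.3125, 2.9375, 3.5625, 4.1875, 4.8125, 5.4375, 6.0625, 6.6875.
f(2.3125) ≈ 3.30719, f(2.9375) ≈ 3.57946, f(3.5625) ≈ 3.83243, f(4.1875) ≈ 4.06971, f(4.8125) ≈ 4.29389, f(5.4375) ≈ 4.50694, f(6.0625) ≈ 4.71036, f(6.6875) ≈ 4.90535.
Sum = Δu · [f(2.3125) + f(2.9375) + f(3.5625) + ...].
Sum ≈ 20.75333.

20.75333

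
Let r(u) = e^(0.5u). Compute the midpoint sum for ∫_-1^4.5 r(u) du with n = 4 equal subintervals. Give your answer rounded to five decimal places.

Δu = (4.5 − (-1))/4 = 1.375.
Midpoints: -0.3125, 1.0625, 2.4375, 3.8125.
r(-0.3125) ≈ 0.85535, r(1.0625) ≈ 1.70106, r(2.4375) ≈ 3.38296, r(3.8125) ≈ 6.72781.
Sum = Δu · [r(-0.3125) + r(1.0625) + r(2.4375) + r(3.8125)].
Sum ≈ 17.41736.

17.41736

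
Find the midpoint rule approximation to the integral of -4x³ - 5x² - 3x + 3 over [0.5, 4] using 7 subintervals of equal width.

Δx = (4 − 0.5)/7 = 0.5.
Midpoints: 0.75, 1.25, 1.75, 2.25, 2.75, 3.25, 3.75.
f(0.75) = -3.75, f(1.25) = -16.375, f(1.75) = -39, f(2.25) = -74.625, f(2.75) = -126.25, f(3.25) = -196.875, f(3.75) = -289.5.
Sum = Δx · [f(0.75) + f(1.25) + f(1.75) + ...].
Sum = -373.1875.

-373.1875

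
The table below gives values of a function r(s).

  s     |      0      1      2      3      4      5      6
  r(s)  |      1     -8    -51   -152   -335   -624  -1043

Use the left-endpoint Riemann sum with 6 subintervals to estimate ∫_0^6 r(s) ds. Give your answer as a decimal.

-1169

Δs = 1.
Sum = 1·[1 + (-8) + (-51) + (-152) + (-335) + (-624)] = -1169.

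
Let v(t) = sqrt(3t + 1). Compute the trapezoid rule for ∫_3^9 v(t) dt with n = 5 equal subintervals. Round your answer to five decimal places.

25.87480

Δt = (9 − 3)/5 = 1.2.
v(3) ≈ 3.16228, v(4.2) ≈ 3.68782, v(5.4) ≈ 4.14729, v(6.6) ≈ 4.56070, v(7.8) ≈ 4.93964, v(9) ≈ 5.29150.
T_5 = (Δt/2)·[v(t_0) + 2v(t_1) + ... + 2v(t_{4}) + v(t_5)].
Sum ≈ 25.87480.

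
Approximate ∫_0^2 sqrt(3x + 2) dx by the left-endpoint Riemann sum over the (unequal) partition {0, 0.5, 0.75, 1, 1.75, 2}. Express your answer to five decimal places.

Subinterval widths: 0.5, 0.25, 0.25, 0.75, 0.25.
Left endpoints: 0, 0.5, 0.75, 1, 1.75.
f(0) ≈ 1.41421, f(0.5) ≈ 1.87083, f(0.75) ≈ 2.06155, f(1) ≈ 2.23607, f(1.75) ≈ 2.69258.
Sum = Σ Δx_i · f(x_i).
Sum ≈ 4.04040.

4.04040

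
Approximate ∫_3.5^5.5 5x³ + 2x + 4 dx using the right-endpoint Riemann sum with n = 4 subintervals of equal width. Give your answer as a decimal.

Δx = (5.5 − 3.5)/4 = 0.5.
Right endpoints: 4, 4.5, 5, 5.5.
f(4) = 332, f(4.5) = 468.625, f(5) = 639, f(5.5) = 846.875.
Sum = Δx · [f(4) + f(4.5) + f(5) + f(5.5)].
Sum = 1143.25.

1143.25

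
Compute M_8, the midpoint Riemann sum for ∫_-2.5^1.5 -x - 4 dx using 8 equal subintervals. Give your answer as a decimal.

-14

Δx = (1.5 − (-2.5))/8 = 0.5.
Midpoints: -2.25, -1.75, -1.25, -0.75, -0.25, 0.25, 0.75, 1.25.
f(-2.25) = -1.75, f(-1.75) = -2.25, f(-1.25) = -2.75, f(-0.75) = -3.25, f(-0.25) = -3.75, f(0.25) = -4.25, f(0.75) = -4.75, f(1.25) = -5.25.
Sum = Δx · [f(-2.25) + f(-1.75) + f(-1.25) + ...].
Sum = -14.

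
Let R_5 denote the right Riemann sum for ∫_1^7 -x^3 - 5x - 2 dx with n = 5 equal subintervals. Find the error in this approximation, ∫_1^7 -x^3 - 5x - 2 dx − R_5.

240.48

Exact integral: ∫_1^7 f(x) dx = -732.
R_5 = -972.48.
Error = -732 − (-972.48) = 240.48.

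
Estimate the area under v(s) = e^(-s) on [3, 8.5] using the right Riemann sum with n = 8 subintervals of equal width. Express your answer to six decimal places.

Δs = (8.5 − 3)/8 = 0.6875.
Right endpoints: 3.6875, 4.375, 5.0625, 5.75, 6.4375, 7.125, 7.8125, 8.5.
v(3.6875) ≈ 0.025035, v(4.375) ≈ 0.012588, v(5.0625) ≈ 0.006330, v(5.75) ≈ 0.003183, v(6.4375) ≈ 0.001600, v(7.125) ≈ 0.000805, v(7.8125) ≈ 0.000405, v(8.5) ≈ 0.000203.
Sum = Δs · [v(3.6875) + v(4.375) + v(5.0625) + ...].
Sum ≈ 0.034477.

0.034477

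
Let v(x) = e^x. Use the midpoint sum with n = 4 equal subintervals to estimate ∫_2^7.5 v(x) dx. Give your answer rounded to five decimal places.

Δx = (7.5 − 2)/4 = 1.375.
Midpoints: 2.6875, 4.0625, 5.4375, 6.8125.
v(2.6875) ≈ 14.69489, v(4.0625) ≈ 58.11943, v(5.4375) ≈ 229.86680, v(6.8125) ≈ 909.14082.
Sum = Δx · [v(2.6875) + v(4.0625) + v(5.4375) + v(6.8125)].
Sum ≈ 1666.25517.

1666.25517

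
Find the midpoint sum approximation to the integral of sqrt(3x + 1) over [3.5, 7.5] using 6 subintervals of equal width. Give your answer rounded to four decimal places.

16.6518

Δx = (7.5 − 3.5)/6 = 2/3.
Midpoints: 23/6, 4.5, 31/6, 35/6, 6.5, 43/6.
f(23/6) ≈ 3.5355, f(4.5) ≈ 3.8079, f(31/6) ≈ 4.0620, f(35/6) ≈ 4.3012, f(6.5) ≈ 4.5277, f(43/6) ≈ 4.7434.
Sum = Δx · [f(23/6) + f(4.5) + f(31/6) + ...].
Sum ≈ 16.6518.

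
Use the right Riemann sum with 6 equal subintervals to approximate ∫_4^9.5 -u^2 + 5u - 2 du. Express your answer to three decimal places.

-112.031

Δu = (9.5 − 4)/6 = 11/12.
Right endpoints: 59/12, 35/6, 6.75, 23/3, 103/12, 9.5.
f(59/12) = -229/144, f(35/6) = -247/36, f(6.75) = -13.8125, f(23/3) = -202/9, f(103/12) = -4717/144, f(9.5) = -44.75.
Sum = Δu · [f(59/12) + f(35/6) + f(6.75) + ...].
Sum ≈ -112.031.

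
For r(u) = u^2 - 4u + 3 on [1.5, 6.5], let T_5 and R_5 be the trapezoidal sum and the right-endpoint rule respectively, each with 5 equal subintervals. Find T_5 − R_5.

T_5 = 26.25.
R_5 = 36.25.
T_5 − R_5 = -10.

-10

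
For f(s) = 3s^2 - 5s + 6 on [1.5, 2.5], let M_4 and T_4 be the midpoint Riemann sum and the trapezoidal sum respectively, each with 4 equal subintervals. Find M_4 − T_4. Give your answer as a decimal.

-0.046875

M_4 = 8.234375.
T_4 = 8.28125.
M_4 − T_4 = -0.046875.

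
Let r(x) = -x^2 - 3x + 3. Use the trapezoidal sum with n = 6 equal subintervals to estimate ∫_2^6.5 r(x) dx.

-133.171875

Δx = (6.5 − 2)/6 = 0.75.
r(2) = -7, r(2.75) = -12.8125, r(3.5) = -19.75, r(4.25) = -27.8125, r(5) = -37, r(5.75) = -47.3125, r(6.5) = -58.75.
T_6 = (Δx/2)·[r(x_0) + 2r(x_1) + ... + 2r(x_{5}) + r(x_6)].
Sum = -133.171875.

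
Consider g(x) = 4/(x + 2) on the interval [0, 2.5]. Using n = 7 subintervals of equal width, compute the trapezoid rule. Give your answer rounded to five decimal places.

Δx = (2.5 − 0)/7 = 5/14.
g(0) = 2, g(5/14) = 56/33, g(5/7) = 28/19, g(15/14) = 56/43, g(10/7) = 7/6, g(25/14) = 56/53, g(15/7) = 28/29, g(2.5) = 8/9.
T_7 = (Δx/2)·[g(x_0) + 2g(x_1) + ... + 2g(x_{6}) + g(x_7)].
Sum ≈ 3.25222.

3.25222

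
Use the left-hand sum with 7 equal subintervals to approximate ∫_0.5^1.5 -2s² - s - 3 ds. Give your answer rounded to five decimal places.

Δs = (1.5 − 0.5)/7 = 1/7.
Left endpoints: 0.5, 9/14, 11/14, 13/14, 15/14, 17/14, 19/14.
f(0.5) = -4, f(9/14) = -219/49, f(11/14) = -246/49, f(13/14) = -277/49, f(15/14) = -312/49, f(17/14) = -351/49, f(19/14) = -394/49.
Sum = Δs · [f(0.5) + f(9/14) + f(11/14) + ...].
Sum ≈ -5.81633.

-5.81633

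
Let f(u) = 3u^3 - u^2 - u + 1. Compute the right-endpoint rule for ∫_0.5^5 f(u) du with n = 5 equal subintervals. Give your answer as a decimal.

589.05

Δu = (5 − 0.5)/5 = 0.9.
Right endpoints: 1.4, 2.3, 3.2, 4.1, 5.
f(1.4) = 5.872, f(2.3) = 29.911, f(3.2) = 85.864, f(4.1) = 186.853, f(5) = 346.
Sum = Δu · [f(1.4) + f(2.3) + f(3.2) + f(4.1) + f(5)].
Sum = 589.05.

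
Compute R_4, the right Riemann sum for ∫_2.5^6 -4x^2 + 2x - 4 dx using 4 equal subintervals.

-302.203125

Δx = (6 − 2.5)/4 = 0.875.
Right endpoints: 3.375, 4.25, 5.125, 6.
f(3.375) = -42.8125, f(4.25) = -67.75, f(5.125) = -98.8125, f(6) = -136.
Sum = Δx · [f(3.375) + f(4.25) + f(5.125) + f(6)].
Sum = -302.203125.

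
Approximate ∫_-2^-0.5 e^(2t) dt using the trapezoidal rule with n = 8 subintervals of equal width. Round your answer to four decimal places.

0.1768

Δt = (-0.5 − (-2))/8 = 0.1875.
f(-2) ≈ 0.0183, f(-1.8125) ≈ 0.0266, f(-1.625) ≈ 0.0388, f(-1.4375) ≈ 0.0564, f(-1.25) ≈ 0.0821, f(-1.0625) ≈ 0.1194, f(-0.875) ≈ 0.1738, f(-0.6875) ≈ 0.2528, f(-0.5) ≈ 0.3679.
T_8 = (Δt/2)·[f(t_0) + 2f(t_1) + ... + 2f(t_{7}) + f(t_8)].
Sum ≈ 0.1768.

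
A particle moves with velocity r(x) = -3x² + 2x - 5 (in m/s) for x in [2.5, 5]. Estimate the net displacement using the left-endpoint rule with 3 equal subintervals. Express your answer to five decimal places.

Δx = (5 − 2.5)/3 = 5/6.
Left endpoints: 2.5, 10/3, 25/6.
r(2.5) = -18.75, r(10/3) = -95/3, r(25/6) = -48.75.
Sum = Δx · [r(2.5) + r(10/3) + r(25/6)].
Sum ≈ -82.63889.

-82.63889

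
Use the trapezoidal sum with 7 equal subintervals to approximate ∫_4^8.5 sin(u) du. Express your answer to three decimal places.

-0.050

Δu = (8.5 − 4)/7 = 9/14.
f(4) ≈ -0.757, f(65/14) ≈ -0.998, f(37/7) ≈ -0.840, f(83/14) ≈ -0.347, f(46/7) ≈ 0.284, f(101/14) ≈ 0.802, f(55/7) ≈ 1.000, f(8.5) ≈ 0.798.
T_7 = (Δu/2)·[f(u_0) + 2f(u_1) + ... + 2f(u_{6}) + f(u_7)].
Sum ≈ -0.050.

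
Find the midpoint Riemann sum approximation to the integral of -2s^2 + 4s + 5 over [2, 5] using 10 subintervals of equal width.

Δs = (5 − 2)/10 = 0.3.
Midpoints: 2.15, 2.45, 2.75, 3.05, 3.35, 3.65, 3.95, 4.25, 4.55, 4.85.
f(2.15) = 4.355, f(2.45) = 2.795, f(2.75) = 0.875, f(3.05) = -1.405, f(3.35) = -4.045, f(3.65) = -7.045, f(3.95) = -10.405, f(4.25) = -14.125, f(4.55) = -18.205, f(4.85) = -22.645.
Sum = Δs · [f(2.15) + f(2.45) + f(2.75) + ...].
Sum = -20.955.

-20.955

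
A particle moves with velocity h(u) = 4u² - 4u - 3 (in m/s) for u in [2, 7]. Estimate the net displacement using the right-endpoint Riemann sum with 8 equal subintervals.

392.96875

Δu = (7 − 2)/8 = 0.625.
Right endpoints: 2.625, 3.25, 3.875, 4.5, 5.125, 5.75, 6.375, 7.
h(2.625) = 14.0625, h(3.25) = 26.25, h(3.875) = 41.5625, h(4.5) = 60, h(5.125) = 81.5625, h(5.75) = 106.25, h(6.375) = 134.0625, h(7) = 165.
Sum = Δu · [h(2.625) + h(3.25) + h(3.875) + ...].
Sum = 392.96875.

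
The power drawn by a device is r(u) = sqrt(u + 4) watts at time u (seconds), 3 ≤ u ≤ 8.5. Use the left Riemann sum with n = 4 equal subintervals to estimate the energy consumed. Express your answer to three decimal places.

16.497

Δu = (8.5 − 3)/4 = 1.375.
Left endpoints: 3, 4.375, 5.75, 7.125.
r(3) ≈ 2.646, r(4.375) ≈ 2.894, r(5.75) ≈ 3.122, r(7.125) ≈ 3.335.
Sum = Δu · [r(3) + r(4.375) + r(5.75) + r(7.125)].
Sum ≈ 16.497.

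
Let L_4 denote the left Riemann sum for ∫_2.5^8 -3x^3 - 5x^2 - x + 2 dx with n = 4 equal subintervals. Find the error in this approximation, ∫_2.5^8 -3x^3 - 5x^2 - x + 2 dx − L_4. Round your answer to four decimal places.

-1135.5173

Exact integral: ∫_2.5^8 f(x) dx ≈ -3887.869792.
L_4 ≈ -2752.352539.
Error ≈ -3887.869792 − (-2752.352539) ≈ -1135.5173.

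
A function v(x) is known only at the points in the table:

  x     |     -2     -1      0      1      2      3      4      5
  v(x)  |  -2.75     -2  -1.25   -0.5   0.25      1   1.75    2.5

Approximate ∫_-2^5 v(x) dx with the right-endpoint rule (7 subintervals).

1.75

Δx = 1.
Sum = 1·[(-2) + (-1.25) + (-0.5) + 0.25 + 1 + 1.75 + 2.5] = 1.75.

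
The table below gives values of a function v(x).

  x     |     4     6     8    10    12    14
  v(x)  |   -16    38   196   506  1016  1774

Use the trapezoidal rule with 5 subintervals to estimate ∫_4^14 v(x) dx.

Δx = 2.
T_5 = (2/2)·[(-16) + 2·38 + 2·196 + 2·506 + 2·1016 + 1774] = 5270.

5270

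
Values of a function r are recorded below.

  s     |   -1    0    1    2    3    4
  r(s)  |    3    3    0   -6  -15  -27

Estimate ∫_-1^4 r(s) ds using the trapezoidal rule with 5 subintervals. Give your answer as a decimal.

-30

Δs = 1.
T_5 = (1/2)·[3 + 2·3 + 2·0 + 2·(-6) + 2·(-15) + (-27)] = -30.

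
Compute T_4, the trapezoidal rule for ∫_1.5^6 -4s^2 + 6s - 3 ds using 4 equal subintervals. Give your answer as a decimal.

Δs = (6 − 1.5)/4 = 1.125.
f(1.5) = -3, f(2.625) = -14.8125, f(3.75) = -36.75, f(4.875) = -68.8125, f(6) = -111.
T_4 = (Δs/2)·[f(s_0) + 2f(s_1) + 2f(s_2) + 2f(s_3) + f(s_4)].
Sum = -199.546875.

-199.546875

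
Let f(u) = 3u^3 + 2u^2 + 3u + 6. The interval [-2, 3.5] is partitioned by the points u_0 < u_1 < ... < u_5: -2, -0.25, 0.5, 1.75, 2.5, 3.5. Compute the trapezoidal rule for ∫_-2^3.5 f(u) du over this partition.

Subinterval widths: 1.75, 0.75, 1.25, 0.75, 1.
f(-2) = -16, f(-0.25) = 5.328125, f(0.5) = 8.375, f(1.75) = 33.453125, f(2.5) = 72.875, f(3.5) = 169.625.
On each subinterval the trapezoid contributes (Δu_i/2)·[f(u_{i-1}) + f(u_i)].
Sum = 183.06640625.

183.06640625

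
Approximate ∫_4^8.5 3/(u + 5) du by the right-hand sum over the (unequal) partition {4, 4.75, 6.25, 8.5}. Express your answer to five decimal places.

1.13077

Subinterval widths: 0.75, 1.5, 2.25.
Right endpoints: 4.75, 6.25, 8.5.
f(4.75) = 4/13, f(6.25) = 4/15, f(8.5) = 2/9.
Sum = Σ Δu_i · f(u_i).
Sum ≈ 1.13077.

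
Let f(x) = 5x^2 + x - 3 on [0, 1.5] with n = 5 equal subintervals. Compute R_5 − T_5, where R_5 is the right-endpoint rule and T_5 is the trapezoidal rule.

R_5 = 4.275.
T_5 = 2.3625.
R_5 − T_5 = 1.9125.

1.9125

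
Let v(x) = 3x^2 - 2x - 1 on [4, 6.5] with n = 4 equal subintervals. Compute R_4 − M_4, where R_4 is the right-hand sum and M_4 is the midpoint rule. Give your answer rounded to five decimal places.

R_4 = 205.41015625.
M_4 ≈ 181.6308594.
R_4 − M_4 ≈ 23.77930.

23.77930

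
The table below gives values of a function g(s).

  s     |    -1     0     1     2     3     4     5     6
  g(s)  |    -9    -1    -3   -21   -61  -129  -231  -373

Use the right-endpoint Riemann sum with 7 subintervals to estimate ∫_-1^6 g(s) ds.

Δs = 1.
Sum = 1·[(-1) + (-3) + (-21) + (-61) + (-129) + (-231) + (-373)] = -819.

-819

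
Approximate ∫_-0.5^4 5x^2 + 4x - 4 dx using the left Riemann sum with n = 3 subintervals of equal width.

Δx = (4 − (-0.5))/3 = 1.5.
Left endpoints: -0.5, 1, 2.5.
f(-0.5) = -4.75, f(1) = 5, f(2.5) = 37.25.
Sum = Δx · [f(-0.5) + f(1) + f(2.5)].
Sum = 56.25.

56.25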